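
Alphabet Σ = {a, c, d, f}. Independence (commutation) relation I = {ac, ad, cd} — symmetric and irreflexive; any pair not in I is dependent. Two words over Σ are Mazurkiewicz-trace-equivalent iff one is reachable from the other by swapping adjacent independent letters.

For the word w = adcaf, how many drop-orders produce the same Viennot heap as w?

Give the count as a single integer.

#0=a has no predecessor
#1=d has no predecessor
#2=c has no predecessor
#3=a depends on [0:a]
#4=f depends on [1:d, 2:c, 3:a]
sources: [0:a, 1:d, 2:c]
N(rest) = Σ N(rest − s) over sources s of rest; N(one piece) = 1:
  size 1 → [4]=1
  size 2 → [1,4]=1  [2,4]=1  [3,4]=1
  size 3 → [0,3,4]=1  [1,2,4]=2  [1,3,4]=2  [2,3,4]=2
  first=0(a) contributes 6
  first=1(d) contributes 3
  first=2(c) contributes 3
|[w]| = 12

12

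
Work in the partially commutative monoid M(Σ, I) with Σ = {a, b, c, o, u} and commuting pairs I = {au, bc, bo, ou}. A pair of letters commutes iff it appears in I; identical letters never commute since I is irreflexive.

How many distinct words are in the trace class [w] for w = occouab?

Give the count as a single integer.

3

0(o) covers ∅
1(c) covers 0:o
2(c) covers 1:c
3(o) covers 2:c
4(u) covers 2:c
5(a) covers 3:o
6(b) covers 4:u, 5:a
floor of heap: 0:o
completions by unplaced set U, small U first (add the entries for U minus each lowest piece of U):
  |U|=1: {6}:1
  |U|=2: {4,6}:1  {5,6}:1
  |U|=3: {3,5,6}:1  {4,5,6}:2
  |U|=4: {3,4,5,6}:3
  |U|=5: {2,3,4,5,6}:3
  start at 0(o): 3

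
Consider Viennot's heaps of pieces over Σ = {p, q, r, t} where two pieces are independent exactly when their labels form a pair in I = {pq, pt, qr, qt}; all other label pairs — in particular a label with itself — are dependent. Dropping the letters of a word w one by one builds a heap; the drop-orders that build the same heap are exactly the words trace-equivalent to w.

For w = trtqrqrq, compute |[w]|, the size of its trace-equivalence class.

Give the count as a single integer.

56

drop 0:t onto floor
drop 1:r onto {0:t}
drop 2:t onto {1:r}
drop 3:q onto floor
drop 4:r onto {2:t}
drop 5:q onto {3:q}
drop 6:r onto {4:r}
drop 7:q onto {5:q}
ground layer = {0:t, 3:q}
drop-orders for the pieces not yet dropped (sum over which currently-grounded one goes next):
  1 to go: {6} 1  {7} 1
  2 to go: {4,6} 1  {5,7} 1  {6,7} 2
  3 to go: {2,4,6} 1  {3,5,7} 1  {4,6,7} 3  {5,6,7} 3
  4 to go: {1,2,4,6} 1  {2,4,6,7} 4  {3,5,6,7} 4  {4,5,6,7} 6
  5 to go: {0,1,2,4,6} 1  {1,2,4,6,7} 5  {2,4,5,6,7} 10  {3,4,5,6,7} 10
  6 to go: {0,1,2,4,6,7} 6  {1,2,4,5,6,7} 15  {2,3,4,5,6,7} 20
  if 0:t drops first: 35 orders
  if 3:q drops first: 21 orders
heap linearizations: 56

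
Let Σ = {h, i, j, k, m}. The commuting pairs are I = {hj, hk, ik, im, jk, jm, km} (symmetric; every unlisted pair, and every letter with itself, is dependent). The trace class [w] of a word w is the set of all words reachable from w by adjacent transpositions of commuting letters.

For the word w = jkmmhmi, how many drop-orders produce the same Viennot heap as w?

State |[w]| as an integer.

63

0(j) covers ∅
1(k) covers ∅
2(m) covers ∅
3(m) covers 2:m
4(h) covers 3:m
5(m) covers 4:h
6(i) covers 0:j, 4:h
floor of heap: 0:j, 1:k, 2:m
completions by unplaced set U, small U first (add the entries for U minus each lowest piece of U):
  |U|=1: {1}:1  {5}:1  {6}:1
  |U|=2: {0,6}:1  {1,5}:2  {1,6}:2  {5,6}:2
  |U|=3: {0,1,6}:3  {0,5,6}:3  {1,5,6}:6  {4,5,6}:2
  |U|=4: {0,1,5,6}:12  {0,4,5,6}:5  {1,4,5,6}:8  {3,4,5,6}:2
  |U|=5: {0,1,4,5,6}:25  {0,3,4,5,6}:7  {1,3,4,5,6}:10  {2,3,4,5,6}:2
  start at 0(j): 12
  start at 1(k): 9
  start at 2(m): 42
sum over floor = 63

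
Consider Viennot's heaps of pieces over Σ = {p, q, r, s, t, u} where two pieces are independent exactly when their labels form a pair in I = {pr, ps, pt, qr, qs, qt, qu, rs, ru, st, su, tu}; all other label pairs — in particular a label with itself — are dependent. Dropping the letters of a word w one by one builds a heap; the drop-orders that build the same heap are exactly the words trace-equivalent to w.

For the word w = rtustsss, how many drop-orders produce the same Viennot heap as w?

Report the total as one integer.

piece 0:r — minimal
piece 1:t rests on {0:r}
piece 2:u — minimal
piece 3:s — minimal
piece 4:t rests on {1:t}
piece 5:s rests on {3:s}
piece 6:s rests on {5:s}
piece 7:s rests on {6:s}
minimal pieces: {0:r, 2:u, 3:s}
ways to finish when only these pieces remain (= sum over removing one remaining piece with nothing left below it):
  1 left: {2}→1  {4}→1  {7}→1
  2 left: {1,4}→1  {2,4}→2  {2,7}→2  {4,7}→2  {6,7}→1
  3 left: {0,1,4}→1  {1,2,4}→3  {1,4,7}→3  {2,4,7}→6  {2,6,7}→3  {4,6,7}→3  {5,6,7}→1
  4 left: {0,1,2,4}→4  {0,1,4,7}→4  {1,2,4,7}→12  {1,4,6,7}→6  {2,4,6,7}→12  {2,5,6,7}→4  {3,5,6,7}→1  {4,5,6,7}→4
  5 left: {0,1,2,4,7}→20  {0,1,4,6,7}→10  {1,2,4,6,7}→30  {1,4,5,6,7}→10  {2,3,5,6,7}→5  {2,4,5,6,7}→20  {3,4,5,6,7}→5
  6 left: {0,1,2,4,6,7}→60  {0,1,4,5,6,7}→20  {1,2,4,5,6,7}→60  {1,3,4,5,6,7}→15  {2,3,4,5,6,7}→30
  placing 0:r first → 105 extensions
  placing 2:u first → 35 extensions
  placing 3:s first → 140 extensions
total linear extensions = 280

280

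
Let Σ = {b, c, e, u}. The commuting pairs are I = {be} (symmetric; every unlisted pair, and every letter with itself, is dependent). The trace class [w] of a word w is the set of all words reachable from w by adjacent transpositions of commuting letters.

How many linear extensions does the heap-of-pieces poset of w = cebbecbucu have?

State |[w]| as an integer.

#0=c has no predecessor
#1=e depends on [0:c]
#2=b depends on [0:c]
#3=b depends on [2:b]
#4=e depends on [1:e]
#5=c depends on [3:b, 4:e]
#6=b depends on [5:c]
#7=u depends on [6:b]
#8=c depends on [7:u]
#9=u depends on [8:c]
sources: [0:c]
N(rest) = Σ N(rest − s) over sources s of rest; N(one piece) = 1:
  size 1 → [9]=1
  size 2 → [8,9]=1
  size 3 → [7,8,9]=1
  size 4 → [6,7,8,9]=1
  size 5 → [5,6,7,8,9]=1
  size 6 → [3,5,6,7,8,9]=1  [4,5,6,7,8,9]=1
  size 7 → [1,4,5,6,7,8,9]=1  [2,3,5,6,7,8,9]=1  [3,4,5,6,7,8,9]=2
  size 8 → [1,3,4,5,6,7,8,9]=3  [2,3,4,5,6,7,8,9]=3
  first=0(c) contributes 6

6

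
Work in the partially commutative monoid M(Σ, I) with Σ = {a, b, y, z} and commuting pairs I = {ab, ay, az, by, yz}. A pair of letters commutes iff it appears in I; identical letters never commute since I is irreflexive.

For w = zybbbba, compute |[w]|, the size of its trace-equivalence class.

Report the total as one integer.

42

drop 0:z onto floor
drop 1:y onto floor
drop 2:b onto {0:z}
drop 3:b onto {2:b}
drop 4:b onto {3:b}
drop 5:b onto {4:b}
drop 6:a onto floor
ground layer = {0:z, 1:y, 6:a}
drop-orders for the pieces not yet dropped (sum over which currently-grounded one goes next):
  1 to go: {1} 1  {5} 1  {6} 1
  2 to go: {1,5} 2  {1,6} 2  {4,5} 1  {5,6} 2
  3 to go: {1,4,5} 3  {1,5,6} 6  {3,4,5} 1  {4,5,6} 3
  4 to go: {1,3,4,5} 4  {1,4,5,6} 12  {2,3,4,5} 1  {3,4,5,6} 4
  5 to go: {0,2,3,4,5} 1  {1,2,3,4,5} 5  {1,3,4,5,6} 20  {2,3,4,5,6} 5
  if 0:z drops first: 30 orders
  if 1:y drops first: 6 orders
  if 6:a drops first: 6 orders
heap linearizations: 42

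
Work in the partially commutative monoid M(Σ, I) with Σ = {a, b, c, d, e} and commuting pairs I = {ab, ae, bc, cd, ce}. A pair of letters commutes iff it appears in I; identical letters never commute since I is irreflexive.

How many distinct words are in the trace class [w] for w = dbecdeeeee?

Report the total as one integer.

10

piece 0:d — minimal
piece 1:b rests on {0:d}
piece 2:e rests on {1:b}
piece 3:c — minimal
piece 4:d rests on {2:e}
piece 5:e rests on {4:d}
piece 6:e rests on {5:e}
piece 7:e rests on {6:e}
piece 8:e rests on {7:e}
piece 9:e rests on {8:e}
minimal pieces: {0:d, 3:c}
ways to finish when only these pieces remain (= sum over removing one remaining piece with nothing left below it):
  1 left: {3}→1  {9}→1
  2 left: {3,9}→2  {8,9}→1
  3 left: {3,8,9}→3  {7,8,9}→1
  4 left: {3,7,8,9}→4  {6,7,8,9}→1
  5 left: {3,6,7,8,9}→5  {5,6,7,8,9}→1
  6 left: {3,5,6,7,8,9}→6  {4,5,6,7,8,9}→1
  7 left: {2,4,5,6,7,8,9}→1  {3,4,5,6,7,8,9}→7
  8 left: {1,2,4,5,6,7,8,9}→1  {2,3,4,5,6,7,8,9}→8
  placing 0:d first → 9 extensions
  placing 3:c first → 1 extensions
total linear extensions = 10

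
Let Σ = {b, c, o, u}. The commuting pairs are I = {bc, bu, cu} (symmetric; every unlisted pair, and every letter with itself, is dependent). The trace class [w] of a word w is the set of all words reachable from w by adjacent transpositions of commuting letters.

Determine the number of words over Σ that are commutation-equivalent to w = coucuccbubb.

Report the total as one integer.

1680

piece 0:c — minimal
piece 1:o rests on {0:c}
piece 2:u rests on {1:o}
piece 3:c rests on {1:o}
piece 4:u rests on {2:u}
piece 5:c rests on {3:c}
piece 6:c rests on {5:c}
piece 7:b rests on {1:o}
piece 8:u rests on {4:u}
piece 9:b rests on {7:b}
piece 10:b rests on {9:b}
minimal pieces: {0:c}
ways to finish when only these pieces remain (= sum over removing one remaining piece with nothing left below it):
  1 left: {6}→1  {8}→1  {10}→1
  2 left: {4,8}→1  {5,6}→1  {6,8}→2  {6,10}→2  {8,10}→2  {9,10}→1
  3 left: {2,4,8}→1  {3,5,6}→1  {4,6,8}→3  {4,8,10}→3  {5,6,8}→3  {5,6,10}→3  {6,8,10}→6  {6,9,10}→3  {7,9,10}→1  {8,9,10}→3
  4 left: {2,4,6,8}→4  {2,4,8,10}→4  {3,5,6,8}→4  {3,5,6,10}→4  {4,5,6,8}→6  {4,6,8,10}→12  {4,8,9,10}→6  {5,6,8,10}→12  {5,6,9,10}→6  {6,7,9,10}→4  {6,8,9,10}→12  {7,8,9,10}→4
  5 left: {2,4,5,6,8}→10  {2,4,6,8,10}→20  {2,4,8,9,10}→10  {3,4,5,6,8}→10  {3,5,6,8,10}→20  {3,5,6,9,10}→10  {4,5,6,8,10}→30  {4,6,8,9,10}→30  {4,7,8,9,10}→10  {5,6,7,9,10}→10  {5,6,8,9,10}→30  {6,7,8,9,10}→20
  6 left: {2,3,4,5,6,8}→20  {2,4,5,6,8,10}→60  {2,4,6,8,9,10}→60  {2,4,7,8,9,10}→20  {3,4,5,6,8,10}→60  {3,5,6,7,9,10}→20  {3,5,6,8,9,10}→60  {4,5,6,8,9,10}→90  {4,6,7,8,9,10}→60  {5,6,7,8,9,10}→60
  7 left: {2,3,4,5,6,8,10}→140  {2,4,5,6,8,9,10}→210  {2,4,6,7,8,9,10}→140  {3,4,5,6,8,9,10}→210  {3,5,6,7,8,9,10}→140  {4,5,6,7,8,9,10}→210
  8 left: {2,3,4,5,6,8,9,10}→560  {2,4,5,6,7,8,9,10}→560  {3,4,5,6,7,8,9,10}→560
  9 left: {2,3,4,5,6,7,8,9,10}→1680
  placing 0:c first → 1680 extensions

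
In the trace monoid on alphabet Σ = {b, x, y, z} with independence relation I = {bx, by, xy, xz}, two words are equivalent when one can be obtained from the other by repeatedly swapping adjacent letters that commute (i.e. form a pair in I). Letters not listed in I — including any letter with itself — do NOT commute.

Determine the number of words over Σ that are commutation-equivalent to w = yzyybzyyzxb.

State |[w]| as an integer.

33

0(y) covers ∅
1(z) covers 0:y
2(y) covers 1:z
3(y) covers 2:y
4(b) covers 1:z
5(z) covers 3:y, 4:b
6(y) covers 5:z
7(y) covers 6:y
8(z) covers 7:y
9(x) covers ∅
10(b) covers 8:z
floor of heap: 0:y, 9:x
completions by unplaced set U, small U first (add the entries for U minus each lowest piece of U):
  |U|=1: {9}:1  {10}:1
  |U|=2: {8,10}:1  {9,10}:2
  |U|=3: {7,8,10}:1  {8,9,10}:3
  |U|=4: {6,7,8,10}:1  {7,8,9,10}:4
  |U|=5: {5,6,7,8,10}:1  {6,7,8,9,10}:5
  |U|=6: {3,5,6,7,8,10}:1  {4,5,6,7,8,10}:1  {5,6,7,8,9,10}:6
  |U|=7: {2,3,5,6,7,8,10}:1  {3,4,5,6,7,8,10}:2  {3,5,6,7,8,9,10}:7  {4,5,6,7,8,9,10}:7
  |U|=8: {2,3,4,5,6,7,8,10}:3  {2,3,5,6,7,8,9,10}:8  {3,4,5,6,7,8,9,10}:16
  |U|=9: {1,2,3,4,5,6,7,8,10}:3  {2,3,4,5,6,7,8,9,10}:27
  start at 0(y): 30
  start at 9(x): 3
sum over floor = 33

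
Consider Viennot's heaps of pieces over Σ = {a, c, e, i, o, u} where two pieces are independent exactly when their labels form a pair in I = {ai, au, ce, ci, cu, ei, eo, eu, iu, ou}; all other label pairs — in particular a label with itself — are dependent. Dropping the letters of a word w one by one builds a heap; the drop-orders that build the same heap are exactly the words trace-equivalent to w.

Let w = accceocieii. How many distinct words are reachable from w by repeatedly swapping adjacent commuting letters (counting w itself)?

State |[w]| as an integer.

180

#0=a has no predecessor
#1=c depends on [0:a]
#2=c depends on [1:c]
#3=c depends on [2:c]
#4=e depends on [0:a]
#5=o depends on [3:c]
#6=c depends on [5:o]
#7=i depends on [5:o]
#8=e depends on [4:e]
#9=i depends on [7:i]
#10=i depends on [9:i]
sources: [0:a]
N(rest) = Σ N(rest − s) over sources s of rest; N(one piece) = 1:
  size 1 → [6]=1  [8]=1  [10]=1
  size 2 → [4,8]=1  [6,8]=2  [6,10]=2  [8,10]=2  [9,10]=1
  size 3 → [4,6,8]=3  [4,8,10]=3  [6,8,10]=6  [6,9,10]=3  [7,9,10]=1  [8,9,10]=3
  size 4 → [4,6,8,10]=12  [4,8,9,10]=6  [6,7,9,10]=4  [6,8,9,10]=12  [7,8,9,10]=4
  size 5 → [4,6,8,9,10]=30  [4,7,8,9,10]=10  [5,6,7,9,10]=4  [6,7,8,9,10]=20
  size 6 → [3,5,6,7,9,10]=4  [4,6,7,8,9,10]=60  [5,6,7,8,9,10]=24
  size 7 → [2,3,5,6,7,9,10]=4  [3,5,6,7,8,9,10]=28  [4,5,6,7,8,9,10]=84
  size 8 → [1,2,3,5,6,7,9,10]=4  [2,3,5,6,7,8,9,10]=32  [3,4,5,6,7,8,9,10]=112
  size 9 → [1,2,3,5,6,7,8,9,10]=36  [2,3,4,5,6,7,8,9,10]=144
  first=0(a) contributes 180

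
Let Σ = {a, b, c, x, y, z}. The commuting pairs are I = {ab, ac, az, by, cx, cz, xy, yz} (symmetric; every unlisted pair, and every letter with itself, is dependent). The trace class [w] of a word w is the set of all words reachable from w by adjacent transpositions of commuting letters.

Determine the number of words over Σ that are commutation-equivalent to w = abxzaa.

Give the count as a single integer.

6

0(a) covers ∅
1(b) covers ∅
2(x) covers 0:a, 1:b
3(z) covers 2:x
4(a) covers 2:x
5(a) covers 4:a
floor of heap: 0:a, 1:b
completions by unplaced set U, small U first (add the entries for U minus each lowest piece of U):
  |U|=1: {3}:1  {5}:1
  |U|=2: {3,5}:2  {4,5}:1
  |U|=3: {3,4,5}:3
  |U|=4: {2,3,4,5}:3
  start at 0(a): 3
  start at 1(b): 3
sum over floor = 6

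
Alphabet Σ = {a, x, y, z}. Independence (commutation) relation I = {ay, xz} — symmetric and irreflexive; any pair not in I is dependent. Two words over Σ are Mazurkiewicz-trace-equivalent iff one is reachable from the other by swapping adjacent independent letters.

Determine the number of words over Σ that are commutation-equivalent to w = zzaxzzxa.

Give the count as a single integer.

drop 0:z onto floor
drop 1:z onto {0:z}
drop 2:a onto {1:z}
drop 3:x onto {2:a}
drop 4:z onto {2:a}
drop 5:z onto {4:z}
drop 6:x onto {3:x}
drop 7:a onto {5:z, 6:x}
ground layer = {0:z}
drop-orders for the pieces not yet dropped (sum over which currently-grounded one goes next):
  1 to go: {7} 1
  2 to go: {5,7} 1  {6,7} 1
  3 to go: {3,6,7} 1  {4,5,7} 1  {5,6,7} 2
  4 to go: {3,5,6,7} 3  {4,5,6,7} 3
  5 to go: {3,4,5,6,7} 6
  6 to go: {2,3,4,5,6,7} 6
  if 0:z drops first: 6 orders

6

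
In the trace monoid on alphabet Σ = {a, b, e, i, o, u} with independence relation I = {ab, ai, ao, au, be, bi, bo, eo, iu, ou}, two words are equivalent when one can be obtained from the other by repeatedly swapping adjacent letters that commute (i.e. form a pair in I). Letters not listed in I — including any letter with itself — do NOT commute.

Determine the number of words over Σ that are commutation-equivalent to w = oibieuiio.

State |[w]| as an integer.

piece 0:o — minimal
piece 1:i rests on {0:o}
piece 2:b — minimal
piece 3:i rests on {1:i}
piece 4:e rests on {3:i}
piece 5:u rests on {2:b, 4:e}
piece 6:i rests on {4:e}
piece 7:i rests on {6:i}
piece 8:o rests on {7:i}
minimal pieces: {0:o, 2:b}
ways to finish when only these pieces remain (= sum over removing one remaining piece with nothing left below it):
  1 left: {5}→1  {8}→1
  2 left: {2,5}→1  {5,8}→2  {7,8}→1
  3 left: {2,5,8}→3  {5,7,8}→3  {6,7,8}→1
  4 left: {2,5,7,8}→6  {5,6,7,8}→4
  5 left: {2,5,6,7,8}→10  {4,5,6,7,8}→4
  6 left: {2,4,5,6,7,8}→14  {3,4,5,6,7,8}→4
  7 left: {1,3,4,5,6,7,8}→4  {2,3,4,5,6,7,8}→18
  placing 0:o first → 22 extensions
  placing 2:b first → 4 extensions
total linear extensions = 26

26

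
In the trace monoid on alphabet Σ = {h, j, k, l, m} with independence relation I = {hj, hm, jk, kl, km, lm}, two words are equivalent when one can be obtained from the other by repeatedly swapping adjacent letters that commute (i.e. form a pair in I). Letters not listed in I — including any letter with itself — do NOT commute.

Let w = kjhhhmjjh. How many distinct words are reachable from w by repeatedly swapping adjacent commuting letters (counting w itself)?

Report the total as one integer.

#0=k has no predecessor
#1=j has no predecessor
#2=h depends on [0:k]
#3=h depends on [2:h]
#4=h depends on [3:h]
#5=m depends on [1:j]
#6=j depends on [5:m]
#7=j depends on [6:j]
#8=h depends on [4:h]
sources: [0:k, 1:j]
N(rest) = Σ N(rest − s) over sources s of rest; N(one piece) = 1:
  size 1 → [7]=1  [8]=1
  size 2 → [4,8]=1  [6,7]=1  [7,8]=2
  size 3 → [3,4,8]=1  [4,7,8]=3  [5,6,7]=1  [6,7,8]=3
  size 4 → [1,5,6,7]=1  [2,3,4,8]=1  [3,4,7,8]=4  [4,6,7,8]=6  [5,6,7,8]=4
  size 5 → [0,2,3,4,8]=1  [1,5,6,7,8]=5  [2,3,4,7,8]=5  [3,4,6,7,8]=10  [4,5,6,7,8]=10
  size 6 → [0,2,3,4,7,8]=6  [1,4,5,6,7,8]=15  [2,3,4,6,7,8]=15  [3,4,5,6,7,8]=20
  size 7 → [0,2,3,4,6,7,8]=21  [1,3,4,5,6,7,8]=35  [2,3,4,5,6,7,8]=35
  first=0(k) contributes 70
  first=1(j) contributes 56
|[w]| = 126

126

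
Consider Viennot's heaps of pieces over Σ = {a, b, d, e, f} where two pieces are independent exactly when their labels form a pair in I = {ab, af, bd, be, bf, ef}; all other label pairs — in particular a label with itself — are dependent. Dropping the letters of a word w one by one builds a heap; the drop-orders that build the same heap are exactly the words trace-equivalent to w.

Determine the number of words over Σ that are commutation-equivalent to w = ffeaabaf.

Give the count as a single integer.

#0=f has no predecessor
#1=f depends on [0:f]
#2=e has no predecessor
#3=a depends on [2:e]
#4=a depends on [3:a]
#5=b has no predecessor
#6=a depends on [4:a]
#7=f depends on [1:f]
sources: [0:f, 2:e, 5:b]
N(rest) = Σ N(rest − s) over sources s of rest; N(one piece) = 1:
  size 1 → [5]=1  [6]=1  [7]=1
  size 2 → [1,7]=1  [4,6]=1  [5,6]=2  [5,7]=2  [6,7]=2
  size 3 → [0,1,7]=1  [1,5,7]=3  [1,6,7]=3  [3,4,6]=1  [4,5,6]=3  [4,6,7]=3  [5,6,7]=6
  size 4 → [0,1,5,7]=4  [0,1,6,7]=4  [1,4,6,7]=6  [1,5,6,7]=12  [2,3,4,6]=1  [3,4,5,6]=4  [3,4,6,7]=4  [4,5,6,7]=12
  size 5 → [0,1,4,6,7]=10  [0,1,5,6,7]=20  [1,3,4,6,7]=10  [1,4,5,6,7]=30  [2,3,4,5,6]=5  [2,3,4,6,7]=5  [3,4,5,6,7]=20
  size 6 → [0,1,3,4,6,7]=20  [0,1,4,5,6,7]=60  [1,2,3,4,6,7]=15  [1,3,4,5,6,7]=60  [2,3,4,5,6,7]=30
  first=0(f) contributes 105
  first=2(e) contributes 140
  first=5(b) contributes 35
|[w]| = 280

280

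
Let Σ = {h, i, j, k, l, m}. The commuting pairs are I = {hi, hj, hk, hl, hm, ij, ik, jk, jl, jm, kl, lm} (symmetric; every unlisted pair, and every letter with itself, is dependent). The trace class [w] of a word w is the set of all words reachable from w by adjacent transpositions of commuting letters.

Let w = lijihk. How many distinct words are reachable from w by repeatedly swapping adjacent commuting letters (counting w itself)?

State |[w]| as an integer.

120

drop 0:l onto floor
drop 1:i onto {0:l}
drop 2:j onto floor
drop 3:i onto {1:i}
drop 4:h onto floor
drop 5:k onto floor
ground layer = {0:l, 2:j, 4:h, 5:k}
drop-orders for the pieces not yet dropped (sum over which currently-grounded one goes next):
  1 to go: {2} 1  {3} 1  {4} 1  {5} 1
  2 to go: {1,3} 1  {2,3} 2  {2,4} 2  {2,5} 2  {3,4} 2  {3,5} 2  {4,5} 2
  3 to go: {0,1,3} 1  {1,2,3} 3  {1,3,4} 3  {1,3,5} 3  {2,3,4} 6  {2,3,5} 6  {2,4,5} 6  {3,4,5} 6
  4 to go: {0,1,2,3} 4  {0,1,3,4} 4  {0,1,3,5} 4  {1,2,3,4} 12  {1,2,3,5} 12  {1,3,4,5} 12  {2,3,4,5} 24
  if 0:l drops first: 60 orders
  if 2:j drops first: 20 orders
  if 4:h drops first: 20 orders
  if 5:k drops first: 20 orders
heap linearizations: 120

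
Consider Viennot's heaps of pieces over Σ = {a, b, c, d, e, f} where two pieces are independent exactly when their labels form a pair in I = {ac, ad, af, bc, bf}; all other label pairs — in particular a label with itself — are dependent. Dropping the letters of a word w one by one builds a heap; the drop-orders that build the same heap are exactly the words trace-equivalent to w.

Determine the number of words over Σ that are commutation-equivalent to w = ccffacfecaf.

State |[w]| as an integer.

drop 0:c onto floor
drop 1:c onto {0:c}
drop 2:f onto {1:c}
drop 3:f onto {2:f}
drop 4:a onto floor
drop 5:c onto {3:f}
drop 6:f onto {5:c}
drop 7:e onto {4:a, 6:f}
drop 8:c onto {7:e}
drop 9:a onto {7:e}
drop 10:f onto {8:c}
ground layer = {0:c, 4:a}
drop-orders for the pieces not yet dropped (sum over which currently-grounded one goes next):
  1 to go: {9} 1  {10} 1
  2 to go: {8,10} 1  {9,10} 2
  3 to go: {8,9,10} 3
  4 to go: {7,8,9,10} 3
  5 to go: {4,7,8,9,10} 3  {6,7,8,9,10} 3
  6 to go: {4,6,7,8,9,10} 6  {5,6,7,8,9,10} 3
  7 to go: {3,5,6,7,8,9,10} 3  {4,5,6,7,8,9,10} 9
  8 to go: {2,3,5,6,7,8,9,10} 3  {3,4,5,6,7,8,9,10} 12
  9 to go: {1,2,3,5,6,7,8,9,10} 3  {2,3,4,5,6,7,8,9,10} 15
  if 0:c drops first: 18 orders
  if 4:a drops first: 3 orders
heap linearizations: 21

21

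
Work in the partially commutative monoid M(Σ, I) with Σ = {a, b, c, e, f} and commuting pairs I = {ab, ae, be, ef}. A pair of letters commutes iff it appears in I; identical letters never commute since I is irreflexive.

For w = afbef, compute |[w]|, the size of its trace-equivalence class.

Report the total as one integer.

5

drop 0:a onto floor
drop 1:f onto {0:a}
drop 2:b onto {1:f}
drop 3:e onto floor
drop 4:f onto {2:b}
ground layer = {0:a, 3:e}
drop-orders for the pieces not yet dropped (sum over which currently-grounded one goes next):
  1 to go: {3} 1  {4} 1
  2 to go: {2,4} 1  {3,4} 2
  3 to go: {1,2,4} 1  {2,3,4} 3
  if 0:a drops first: 4 orders
  if 3:e drops first: 1 orders
heap linearizations: 5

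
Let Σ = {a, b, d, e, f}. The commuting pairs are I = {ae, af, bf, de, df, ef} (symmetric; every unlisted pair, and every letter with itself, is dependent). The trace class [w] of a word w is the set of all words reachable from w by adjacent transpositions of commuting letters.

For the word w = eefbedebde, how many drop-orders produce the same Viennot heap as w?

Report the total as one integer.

60

piece 0:e — minimal
piece 1:e rests on {0:e}
piece 2:f — minimal
piece 3:b rests on {1:e}
piece 4:e rests on {3:b}
piece 5:d rests on {3:b}
piece 6:e rests on {4:e}
piece 7:b rests on {5:d, 6:e}
piece 8:d rests on {7:b}
piece 9:e rests on {7:b}
minimal pieces: {0:e, 2:f}
ways to finish when only these pieces remain (= sum over removing one remaining piece with nothing left below it):
  1 left: {2}→1  {8}→1  {9}→1
  2 left: {2,8}→2  {2,9}→2  {8,9}→2
  3 left: {2,8,9}→6  {7,8,9}→2
  4 left: {2,7,8,9}→8  {5,7,8,9}→2  {6,7,8,9}→2
  5 left: {2,5,7,8,9}→10  {2,6,7,8,9}→10  {4,6,7,8,9}→2  {5,6,7,8,9}→4
  6 left: {2,4,6,7,8,9}→12  {2,5,6,7,8,9}→24  {4,5,6,7,8,9}→6
  7 left: {2,4,5,6,7,8,9}→42  {3,4,5,6,7,8,9}→6
  8 left: {1,3,4,5,6,7,8,9}→6  {2,3,4,5,6,7,8,9}→48
  placing 0:e first → 54 extensions
  placing 2:f first → 6 extensions
total linear extensions = 60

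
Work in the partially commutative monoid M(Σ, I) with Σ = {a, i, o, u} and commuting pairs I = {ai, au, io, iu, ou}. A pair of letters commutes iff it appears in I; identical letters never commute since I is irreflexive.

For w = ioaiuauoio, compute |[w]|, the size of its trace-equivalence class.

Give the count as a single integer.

#0=i has no predecessor
#1=o has no predecessor
#2=a depends on [1:o]
#3=i depends on [0:i]
#4=u has no predecessor
#5=a depends on [2:a]
#6=u depends on [4:u]
#7=o depends on [5:a]
#8=i depends on [3:i]
#9=o depends on [7:o]
sources: [0:i, 1:o, 4:u]
N(rest) = Σ N(rest − s) over sources s of rest; N(one piece) = 1:
  size 1 → [6]=1  [8]=1  [9]=1
  size 2 → [3,8]=1  [4,6]=1  [6,8]=2  [6,9]=2  [7,9]=1  [8,9]=2
  size 3 → [0,3,8]=1  [3,6,8]=3  [3,8,9]=3  [4,6,8]=3  [4,6,9]=3  [5,7,9]=1  [6,7,9]=3  [6,8,9]=6  [7,8,9]=3
  size 4 → [0,3,6,8]=4  [0,3,8,9]=4  [2,5,7,9]=1  [3,4,6,8]=6  [3,6,8,9]=12  [3,7,8,9]=6  [4,6,7,9]=6  [4,6,8,9]=12  [5,6,7,9]=4  [5,7,8,9]=4  [6,7,8,9]=12
  size 5 → [0,3,4,6,8]=10  [0,3,6,8,9]=20  [0,3,7,8,9]=10  [1,2,5,7,9]=1  [2,5,6,7,9]=5  [2,5,7,8,9]=5  [3,4,6,8,9]=30  [3,5,7,8,9]=10  [3,6,7,8,9]=30  [4,5,6,7,9]=10  [4,6,7,8,9]=30  [5,6,7,8,9]=20
  size 6 → [0,3,4,6,8,9]=60  [0,3,5,7,8,9]=20  [0,3,6,7,8,9]=60  [1,2,5,6,7,9]=6  [1,2,5,7,8,9]=6  [2,3,5,7,8,9]=15  [2,4,5,6,7,9]=15  [2,5,6,7,8,9]=30  [3,4,6,7,8,9]=90  [3,5,6,7,8,9]=60  [4,5,6,7,8,9]=60
  size 7 → [0,2,3,5,7,8,9]=35  [0,3,4,6,7,8,9]=210  [0,3,5,6,7,8,9]=140  [1,2,3,5,7,8,9]=21  [1,2,4,5,6,7,9]=21  [1,2,5,6,7,8,9]=42  [2,3,5,6,7,8,9]=105  [2,4,5,6,7,8,9]=105  [3,4,5,6,7,8,9]=210
  size 8 → [0,1,2,3,5,7,8,9]=56  [0,2,3,5,6,7,8,9]=280  [0,3,4,5,6,7,8,9]=560  [1,2,3,5,6,7,8,9]=168  [1,2,4,5,6,7,8,9]=168  [2,3,4,5,6,7,8,9]=420
  first=0(i) contributes 756
  first=1(o) contributes 1260
  first=4(u) contributes 504
|[w]| = 2520

2520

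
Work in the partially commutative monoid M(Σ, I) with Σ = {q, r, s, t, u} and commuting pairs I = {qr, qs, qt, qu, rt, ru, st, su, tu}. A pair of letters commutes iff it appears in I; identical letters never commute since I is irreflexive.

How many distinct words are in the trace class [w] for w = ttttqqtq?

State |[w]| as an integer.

#0=t has no predecessor
#1=t depends on [0:t]
#2=t depends on [1:t]
#3=t depends on [2:t]
#4=q has no predecessor
#5=q depends on [4:q]
#6=t depends on [3:t]
#7=q depends on [5:q]
sources: [0:t, 4:q]
N(rest) = Σ N(rest − s) over sources s of rest; N(one piece) = 1:
  size 1 → [6]=1  [7]=1
  size 2 → [3,6]=1  [5,7]=1  [6,7]=2
  size 3 → [2,3,6]=1  [3,6,7]=3  [4,5,7]=1  [5,6,7]=3
  size 4 → [1,2,3,6]=1  [2,3,6,7]=4  [3,5,6,7]=6  [4,5,6,7]=4
  size 5 → [0,1,2,3,6]=1  [1,2,3,6,7]=5  [2,3,5,6,7]=10  [3,4,5,6,7]=10
  size 6 → [0,1,2,3,6,7]=6  [1,2,3,5,6,7]=15  [2,3,4,5,6,7]=20
  first=0(t) contributes 35
  first=4(q) contributes 21
|[w]| = 56

56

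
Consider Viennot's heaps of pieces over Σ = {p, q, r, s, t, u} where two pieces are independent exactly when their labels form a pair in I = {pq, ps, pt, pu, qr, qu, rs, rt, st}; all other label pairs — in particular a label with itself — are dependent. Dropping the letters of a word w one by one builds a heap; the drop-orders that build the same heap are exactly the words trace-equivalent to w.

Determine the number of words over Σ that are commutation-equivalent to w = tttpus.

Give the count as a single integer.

6

piece 0:t — minimal
piece 1:t rests on {0:t}
piece 2:t rests on {1:t}
piece 3:p — minimal
piece 4:u rests on {2:t}
piece 5:s rests on {4:u}
minimal pieces: {0:t, 3:p}
ways to finish when only these pieces remain (= sum over removing one remaining piece with nothing left below it):
  1 left: {3}→1  {5}→1
  2 left: {3,5}→2  {4,5}→1
  3 left: {2,4,5}→1  {3,4,5}→3
  4 left: {1,2,4,5}→1  {2,3,4,5}→4
  placing 0:t first → 5 extensions
  placing 3:p first → 1 extensions
total linear extensions = 6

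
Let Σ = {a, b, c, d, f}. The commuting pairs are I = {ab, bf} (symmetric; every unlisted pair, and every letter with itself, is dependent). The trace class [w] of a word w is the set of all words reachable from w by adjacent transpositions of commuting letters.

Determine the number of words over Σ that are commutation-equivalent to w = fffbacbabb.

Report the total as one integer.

20

0(f) covers ∅
1(f) covers 0:f
2(f) covers 1:f
3(b) covers ∅
4(a) covers 2:f
5(c) covers 3:b, 4:a
6(b) covers 5:c
7(a) covers 5:c
8(b) covers 6:b
9(b) covers 8:b
floor of heap: 0:f, 3:b
completions by unplaced set U, small U first (add the entries for U minus each lowest piece of U):
  |U|=1: {7}:1  {9}:1
  |U|=2: {7,9}:2  {8,9}:1
  |U|=3: {6,8,9}:1  {7,8,9}:3
  |U|=4: {6,7,8,9}:4
  |U|=5: {5,6,7,8,9}:4
  |U|=6: {3,5,6,7,8,9}:4  {4,5,6,7,8,9}:4
  |U|=7: {2,4,5,6,7,8,9}:4  {3,4,5,6,7,8,9}:8
  |U|=8: {1,2,4,5,6,7,8,9}:4  {2,3,4,5,6,7,8,9}:12
  start at 0(f): 16
  start at 3(b): 4
sum over floor = 20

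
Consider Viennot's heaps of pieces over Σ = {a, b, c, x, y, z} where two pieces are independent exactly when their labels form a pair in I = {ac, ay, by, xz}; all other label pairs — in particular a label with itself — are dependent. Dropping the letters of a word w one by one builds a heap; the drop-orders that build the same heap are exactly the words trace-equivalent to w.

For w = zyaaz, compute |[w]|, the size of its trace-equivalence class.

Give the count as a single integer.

0(z) covers ∅
1(y) covers 0:z
2(a) covers 0:z
3(a) covers 2:a
4(z) covers 1:y, 3:a
floor of heap: 0:z
completions by unplaced set U, small U first (add the entries for U minus each lowest piece of U):
  |U|=1: {4}:1
  |U|=2: {1,4}:1  {3,4}:1
  |U|=3: {1,3,4}:2  {2,3,4}:1
  start at 0(z): 3

3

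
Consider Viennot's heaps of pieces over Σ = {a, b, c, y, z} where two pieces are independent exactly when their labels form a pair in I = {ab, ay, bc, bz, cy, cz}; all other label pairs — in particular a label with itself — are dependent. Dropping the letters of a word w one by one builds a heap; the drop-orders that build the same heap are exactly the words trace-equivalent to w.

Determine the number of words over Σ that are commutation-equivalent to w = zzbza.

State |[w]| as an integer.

#0=z has no predecessor
#1=z depends on [0:z]
#2=b has no predecessor
#3=z depends on [1:z]
#4=a depends on [3:z]
sources: [0:z, 2:b]
N(rest) = Σ N(rest − s) over sources s of rest; N(one piece) = 1:
  size 1 → [2]=1  [4]=1
  size 2 → [2,4]=2  [3,4]=1
  size 3 → [1,3,4]=1  [2,3,4]=3
  first=0(z) contributes 4
  first=2(b) contributes 1
|[w]| = 5

5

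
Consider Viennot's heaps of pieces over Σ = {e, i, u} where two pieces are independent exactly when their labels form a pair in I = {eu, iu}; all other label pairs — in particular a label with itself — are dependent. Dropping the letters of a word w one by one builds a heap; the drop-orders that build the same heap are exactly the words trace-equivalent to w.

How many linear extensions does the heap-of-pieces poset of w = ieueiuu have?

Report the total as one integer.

piece 0:i — minimal
piece 1:e rests on {0:i}
piece 2:u — minimal
piece 3:e rests on {1:e}
piece 4:i rests on {3:e}
piece 5:u rests on {2:u}
piece 6:u rests on {5:u}
minimal pieces: {0:i, 2:u}
ways to finish when only these pieces remain (= sum over removing one remaining piece with nothing left below it):
  1 left: {4}→1  {6}→1
  2 left: {3,4}→1  {4,6}→2  {5,6}→1
  3 left: {1,3,4}→1  {2,5,6}→1  {3,4,6}→3  {4,5,6}→3
  4 left: {0,1,3,4}→1  {1,3,4,6}→4  {2,4,5,6}→4  {3,4,5,6}→6
  5 left: {0,1,3,4,6}→5  {1,3,4,5,6}→10  {2,3,4,5,6}→10
  placing 0:i first → 20 extensions
  placing 2:u first → 15 extensions
total linear extensions = 35

35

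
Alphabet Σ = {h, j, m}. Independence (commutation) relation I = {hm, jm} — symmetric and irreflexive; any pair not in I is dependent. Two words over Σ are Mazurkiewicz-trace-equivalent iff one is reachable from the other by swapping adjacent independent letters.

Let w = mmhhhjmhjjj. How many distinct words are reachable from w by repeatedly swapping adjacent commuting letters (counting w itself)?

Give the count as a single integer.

piece 0:m — minimal
piece 1:m rests on {0:m}
piece 2:h — minimal
piece 3:h rests on {2:h}
piece 4:h rests on {3:h}
piece 5:j rests on {4:h}
piece 6:m rests on {1:m}
piece 7:h rests on {5:j}
piece 8:j rests on {7:h}
piece 9:j rests on {8:j}
piece 10:j rests on {9:j}
minimal pieces: {0:m, 2:h}
ways to finish when only these pieces remain (= sum over removing one remaining piece with nothing left below it):
  1 left: {6}→1  {10}→1
  2 left: {1,6}→1  {6,10}→2  {9,10}→1
  3 left: {0,1,6}→1  {1,6,10}→3  {6,9,10}→3  {8,9,10}→1
  4 left: {0,1,6,10}→4  {1,6,9,10}→6  {6,8,9,10}→4  {7,8,9,10}→1
  5 left: {0,1,6,9,10}→10  {1,6,8,9,10}→10  {5,7,8,9,10}→1  {6,7,8,9,10}→5
  6 left: {0,1,6,8,9,10}→20  {1,6,7,8,9,10}→15  {4,5,7,8,9,10}→1  {5,6,7,8,9,10}→6
  7 left: {0,1,6,7,8,9,10}→35  {1,5,6,7,8,9,10}→21  {3,4,5,7,8,9,10}→1  {4,5,6,7,8,9,10}→7
  8 left: {0,1,5,6,7,8,9,10}→56  {1,4,5,6,7,8,9,10}→28  {2,3,4,5,7,8,9,10}→1  {3,4,5,6,7,8,9,10}→8
  9 left: {0,1,4,5,6,7,8,9,10}→84  {1,3,4,5,6,7,8,9,10}→36  {2,3,4,5,6,7,8,9,10}→9
  placing 0:m first → 45 extensions
  placing 2:h first → 120 extensions
total linear extensions = 165

165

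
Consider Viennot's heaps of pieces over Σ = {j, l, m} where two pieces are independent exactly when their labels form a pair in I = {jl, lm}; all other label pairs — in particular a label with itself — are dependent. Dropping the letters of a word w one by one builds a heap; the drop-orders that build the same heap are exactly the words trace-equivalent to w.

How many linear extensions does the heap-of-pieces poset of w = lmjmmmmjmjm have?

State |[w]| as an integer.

drop 0:l onto floor
drop 1:m onto floor
drop 2:j onto {1:m}
drop 3:m onto {2:j}
drop 4:m onto {3:m}
drop 5:m onto {4:m}
drop 6:m onto {5:m}
drop 7:j onto {6:m}
drop 8:m onto {7:j}
drop 9:j onto {8:m}
drop 10:m onto {9:j}
ground layer = {0:l, 1:m}
drop-orders for the pieces not yet dropped (sum over which currently-grounded one goes next):
  1 to go: {0} 1  {10} 1
  2 to go: {0,10} 2  {9,10} 1
  3 to go: {0,9,10} 3  {8,9,10} 1
  4 to go: {0,8,9,10} 4  {7,8,9,10} 1
  5 to go: {0,7,8,9,10} 5  {6,7,8,9,10} 1
  6 to go: {0,6,7,8,9,10} 6  {5,6,7,8,9,10} 1
  7 to go: {0,5,6,7,8,9,10} 7  {4,5,6,7,8,9,10} 1
  8 to go: {0,4,5,6,7,8,9,10} 8  {3,4,5,6,7,8,9,10} 1
  9 to go: {0,3,4,5,6,7,8,9,10} 9  {2,3,4,5,6,7,8,9,10} 1
  if 0:l drops first: 1 orders
  if 1:m drops first: 10 orders
heap linearizations: 11

11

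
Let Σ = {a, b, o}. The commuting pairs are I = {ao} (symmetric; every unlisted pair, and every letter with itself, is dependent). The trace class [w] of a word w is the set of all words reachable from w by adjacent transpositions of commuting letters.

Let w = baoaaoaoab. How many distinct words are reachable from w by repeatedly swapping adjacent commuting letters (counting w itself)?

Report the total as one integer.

piece 0:b — minimal
piece 1:a rests on {0:b}
piece 2:o rests on {0:b}
piece 3:a rests on {1:a}
piece 4:a rests on {3:a}
piece 5:o rests on {2:o}
piece 6:a rests on {4:a}
piece 7:o rests on {5:o}
piece 8:a rests on {6:a}
piece 9:b rests on {7:o, 8:a}
minimal pieces: {0:b}
ways to finish when only these pieces remain (= sum over removing one remaining piece with nothing left below it):
  1 left: {9}→1
  2 left: {7,9}→1  {8,9}→1
  3 left: {5,7,9}→1  {6,8,9}→1  {7,8,9}→2
  4 left: {2,5,7,9}→1  {4,6,8,9}→1  {5,7,8,9}→3  {6,7,8,9}→3
  5 left: {2,5,7,8,9}→4  {3,4,6,8,9}→1  {4,6,7,8,9}→4  {5,6,7,8,9}→6
  6 left: {1,3,4,6,8,9}→1  {2,5,6,7,8,9}→10  {3,4,6,7,8,9}→5  {4,5,6,7,8,9}→10
  7 left: {1,3,4,6,7,8,9}→6  {2,4,5,6,7,8,9}→20  {3,4,5,6,7,8,9}→15
  8 left: {1,3,4,5,6,7,8,9}→21  {2,3,4,5,6,7,8,9}→35
  placing 0:b first → 56 extensions

56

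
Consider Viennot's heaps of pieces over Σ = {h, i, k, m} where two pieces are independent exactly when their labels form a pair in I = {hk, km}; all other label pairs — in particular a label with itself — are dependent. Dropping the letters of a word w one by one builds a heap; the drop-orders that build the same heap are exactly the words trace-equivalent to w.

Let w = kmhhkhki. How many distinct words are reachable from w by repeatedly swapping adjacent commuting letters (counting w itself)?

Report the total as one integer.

35

#0=k has no predecessor
#1=m has no predecessor
#2=h depends on [1:m]
#3=h depends on [2:h]
#4=k depends on [0:k]
#5=h depends on [3:h]
#6=k depends on [4:k]
#7=i depends on [5:h, 6:k]
sources: [0:k, 1:m]
N(rest) = Σ N(rest − s) over sources s of rest; N(one piece) = 1:
  size 1 → [7]=1
  size 2 → [5,7]=1  [6,7]=1
  size 3 → [3,5,7]=1  [4,6,7]=1  [5,6,7]=2
  size 4 → [0,4,6,7]=1  [2,3,5,7]=1  [3,5,6,7]=3  [4,5,6,7]=3
  size 5 → [0,4,5,6,7]=4  [1,2,3,5,7]=1  [2,3,5,6,7]=4  [3,4,5,6,7]=6
  size 6 → [0,3,4,5,6,7]=10  [1,2,3,5,6,7]=5  [2,3,4,5,6,7]=10
  first=0(k) contributes 15
  first=1(m) contributes 20
|[w]| = 35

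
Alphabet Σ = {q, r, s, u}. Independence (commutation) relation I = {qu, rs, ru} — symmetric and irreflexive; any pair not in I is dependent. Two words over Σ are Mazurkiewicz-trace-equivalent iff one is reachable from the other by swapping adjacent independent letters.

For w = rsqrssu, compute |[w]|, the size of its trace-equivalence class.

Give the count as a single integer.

drop 0:r onto floor
drop 1:s onto floor
drop 2:q onto {0:r, 1:s}
drop 3:r onto {2:q}
drop 4:s onto {2:q}
drop 5:s onto {4:s}
drop 6:u onto {5:s}
ground layer = {0:r, 1:s}
drop-orders for the pieces not yet dropped (sum over which currently-grounded one goes next):
  1 to go: {3} 1  {6} 1
  2 to go: {3,6} 2  {5,6} 1
  3 to go: {3,5,6} 3  {4,5,6} 1
  4 to go: {3,4,5,6} 4
  5 to go: {2,3,4,5,6} 4
  if 0:r drops first: 4 orders
  if 1:s drops first: 4 orders
heap linearizations: 8

8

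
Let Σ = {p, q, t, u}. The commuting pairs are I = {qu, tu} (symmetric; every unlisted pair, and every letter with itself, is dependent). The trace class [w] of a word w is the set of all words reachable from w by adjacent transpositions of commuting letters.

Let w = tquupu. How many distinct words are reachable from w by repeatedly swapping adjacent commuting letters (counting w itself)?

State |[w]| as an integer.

6

0(t) covers ∅
1(q) covers 0:t
2(u) covers ∅
3(u) covers 2:u
4(p) covers 1:q, 3:u
5(u) covers 4:p
floor of heap: 0:t, 2:u
completions by unplaced set U, small U first (add the entries for U minus each lowest piece of U):
  |U|=1: {5}:1
  |U|=2: {4,5}:1
  |U|=3: {1,4,5}:1  {3,4,5}:1
  |U|=4: {0,1,4,5}:1  {1,3,4,5}:2  {2,3,4,5}:1
  start at 0(t): 3
  start at 2(u): 3
sum over floor = 6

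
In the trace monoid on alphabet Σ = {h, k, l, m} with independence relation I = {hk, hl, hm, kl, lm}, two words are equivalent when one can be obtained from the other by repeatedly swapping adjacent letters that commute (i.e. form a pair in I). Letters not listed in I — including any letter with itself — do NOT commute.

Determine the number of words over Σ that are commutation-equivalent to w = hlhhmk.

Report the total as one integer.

piece 0:h — minimal
piece 1:l — minimal
piece 2:h rests on {0:h}
piece 3:h rests on {2:h}
piece 4:m — minimal
piece 5:k rests on {4:m}
minimal pieces: {0:h, 1:l, 4:m}
ways to finish when only these pieces remain (= sum over removing one remaining piece with nothing left below it):
  1 left: {1}→1  {3}→1  {5}→1
  2 left: {1,3}→2  {1,5}→2  {2,3}→1  {3,5}→2  {4,5}→1
  3 left: {0,2,3}→1  {1,2,3}→3  {1,3,5}→6  {1,4,5}→3  {2,3,5}→3  {3,4,5}→3
  4 left: {0,1,2,3}→4  {0,2,3,5}→4  {1,2,3,5}→12  {1,3,4,5}→12  {2,3,4,5}→6
  placing 0:h first → 30 extensions
  placing 1:l first → 10 extensions
  placing 4:m first → 20 extensions
total linear extensions = 60

60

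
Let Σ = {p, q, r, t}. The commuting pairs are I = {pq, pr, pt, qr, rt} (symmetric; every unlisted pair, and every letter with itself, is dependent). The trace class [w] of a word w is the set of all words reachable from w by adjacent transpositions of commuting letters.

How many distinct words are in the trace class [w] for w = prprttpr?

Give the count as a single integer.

#0=p has no predecessor
#1=r has no predecessor
#2=p depends on [0:p]
#3=r depends on [1:r]
#4=t has no predecessor
#5=t depends on [4:t]
#6=p depends on [2:p]
#7=r depends on [3:r]
sources: [0:p, 1:r, 4:t]
N(rest) = Σ N(rest − s) over sources s of rest; N(one piece) = 1:
  size 1 → [5]=1  [6]=1  [7]=1
  size 2 → [2,6]=1  [3,7]=1  [4,5]=1  [5,6]=2  [5,7]=2  [6,7]=2
  size 3 → [0,2,6]=1  [1,3,7]=1  [2,5,6]=3  [2,6,7]=3  [3,5,7]=3  [3,6,7]=3  [4,5,6]=3  [4,5,7]=3  [5,6,7]=6
  size 4 → [0,2,5,6]=4  [0,2,6,7]=4  [1,3,5,7]=4  [1,3,6,7]=4  [2,3,6,7]=6  [2,4,5,6]=6  [2,5,6,7]=12  [3,4,5,7]=6  [3,5,6,7]=12  [4,5,6,7]=12
  size 5 → [0,2,3,6,7]=10  [0,2,4,5,6]=10  [0,2,5,6,7]=20  [1,2,3,6,7]=10  [1,3,4,5,7]=10  [1,3,5,6,7]=20  [2,3,5,6,7]=30  [2,4,5,6,7]=30  [3,4,5,6,7]=30
  size 6 → [0,1,2,3,6,7]=20  [0,2,3,5,6,7]=60  [0,2,4,5,6,7]=60  [1,2,3,5,6,7]=60  [1,3,4,5,6,7]=60  [2,3,4,5,6,7]=90
  first=0(p) contributes 210
  first=1(r) contributes 210
  first=4(t) contributes 140
|[w]| = 560

560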